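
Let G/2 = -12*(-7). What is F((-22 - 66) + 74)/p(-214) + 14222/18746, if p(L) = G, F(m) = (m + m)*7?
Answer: -1765/4326 ≈ -0.40800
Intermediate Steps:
F(m) = 14*m (F(m) = (2*m)*7 = 14*m)
G = 168 (G = 2*(-12*(-7)) = 2*84 = 168)
p(L) = 168
F((-22 - 66) + 74)/p(-214) + 14222/18746 = (14*((-22 - 66) + 74))/168 + 14222/18746 = (14*(-88 + 74))*(1/168) + 14222*(1/18746) = (14*(-14))*(1/168) + 547/721 = -196*1/168 + 547/721 = -7/6 + 547/721 = -1765/4326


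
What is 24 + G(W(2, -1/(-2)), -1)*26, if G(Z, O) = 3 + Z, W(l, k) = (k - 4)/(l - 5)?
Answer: 397/3 ≈ 132.33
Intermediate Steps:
W(l, k) = (-4 + k)/(-5 + l)
24 + G(W(2, -1/(-2)), -1)*26 = 24 + (3 + (-4 - 1/(-2))/(-5 + 2))*26 = 24 + (3 + (-4 - 1*(-½))/(-3))*26 = 24 + (3 - (-4 + ½)/3)*26 = 24 + (3 - ⅓*(-7/2))*26 = 24 + (3 + 7/6)*26 = 24 + (25/6)*26 = 24 + 325/3 = 397/3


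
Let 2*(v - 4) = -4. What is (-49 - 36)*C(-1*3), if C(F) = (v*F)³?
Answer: 18360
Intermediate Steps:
v = 2 (v = 4 + (½)*(-4) = 4 - 2 = 2)
C(F) = 8*F³ (C(F) = (2*F)³ = 8*F³)
(-49 - 36)*C(-1*3) = (-49 - 36)*(8*(-1*3)³) = -680*(-3)³ = -680*(-27) = -85*(-216) = 18360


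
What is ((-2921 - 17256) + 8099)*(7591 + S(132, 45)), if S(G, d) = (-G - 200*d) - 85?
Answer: 19638828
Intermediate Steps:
S(G, d) = -85 - G - 200*d
((-2921 - 17256) + 8099)*(7591 + S(132, 45)) = ((-2921 - 17256) + 8099)*(7591 + (-85 - 1*132 - 200*45)) = (-20177 + 8099)*(7591 + (-85 - 132 - 9000)) = -12078*(7591 - 9217) = -12078*(-1626) = 19638828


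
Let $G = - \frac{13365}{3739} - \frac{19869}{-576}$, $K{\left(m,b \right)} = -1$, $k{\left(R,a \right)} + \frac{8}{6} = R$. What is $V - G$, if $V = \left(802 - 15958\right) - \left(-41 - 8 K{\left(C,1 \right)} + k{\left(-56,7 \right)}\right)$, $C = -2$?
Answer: $- \frac{10837658629}{717888} \approx -15097.0$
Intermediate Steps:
$k{\left(R,a \right)} = - \frac{4}{3} + R$
$G = \frac{22197317}{717888}$ ($G = \left(-13365\right) \frac{1}{3739} - - \frac{6623}{192} = - \frac{13365}{3739} + \frac{6623}{192} = \frac{22197317}{717888} \approx 30.92$)
$V = - \frac{45197}{3}$ ($V = \left(802 - 15958\right) + \left(\left(8 \left(-1\right) + 41\right) - \left(- \frac{4}{3} - 56\right)\right) = -15156 + \left(\left(-8 + 41\right) - - \frac{172}{3}\right) = -15156 + \left(33 + \frac{172}{3}\right) = -15156 + \frac{271}{3} = - \frac{45197}{3} \approx -15066.0$)
$V - G = - \frac{45197}{3} - \frac{22197317}{717888} = - \frac{10837658629}{717888}$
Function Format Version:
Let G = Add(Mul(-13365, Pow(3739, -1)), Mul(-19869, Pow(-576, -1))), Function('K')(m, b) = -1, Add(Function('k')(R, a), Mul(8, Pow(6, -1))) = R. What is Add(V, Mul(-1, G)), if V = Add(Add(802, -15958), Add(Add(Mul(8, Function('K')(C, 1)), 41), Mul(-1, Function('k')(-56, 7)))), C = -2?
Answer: Rational(-10837658629, 717888) ≈ -15097.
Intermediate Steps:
Function('k')(R, a) = Add(Rational(-4, 3), R)
G = Rational(22197317, 717888) (G = Add(Mul(-13365, Rational(1, 3739)), Mul(-19869, Rational(-1, 576))) = Add(Rational(-13365, 3739), Rational(6623, 192)) = Rational(22197317, 717888) ≈ 30.920)
V = Rational(-45197, 3) (V = Add(Add(802, -15958), Add(Add(Mul(8, -1), 41), Mul(-1, Add(Rational(-4, 3), -56)))) = Add(-15156, Add(Add(-8, 41), Mul(-1, Rational(-172, 3)))) = Add(-15156, Add(33, Rational(172, 3))) = Add(-15156, Rational(271, 3)) = Rational(-45197, 3) ≈ -15066.)
Add(V, Mul(-1, G)) = Add(Rational(-45197, 3), Mul(-1, Rational(22197317, 717888))) = Add(Rational(-45197, 3), Rational(-22197317, 717888)) = Rational(-10837658629, 717888)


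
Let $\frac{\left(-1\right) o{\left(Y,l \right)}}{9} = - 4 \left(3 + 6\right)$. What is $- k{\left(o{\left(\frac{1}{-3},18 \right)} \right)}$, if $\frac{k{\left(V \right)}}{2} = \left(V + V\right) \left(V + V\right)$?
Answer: $-839808$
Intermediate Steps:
$o{\left(Y,l \right)} = 324$ ($o{\left(Y,l \right)} = - 9 \left(- 4 \left(3 + 6\right)\right) = - 9 \left(\left(-4\right) 9\right) = \left(-9\right) \left(-36\right) = 324$)
$k{\left(V \right)} = 8 V^{2}$ ($k{\left(V \right)} = 2 \left(V + V\right) \left(V + V\right) = 2 \cdot 2 V 2 V = 2 \cdot 4 V^{2} = 8 V^{2}$)
$- k{\left(o{\left(\frac{1}{-3},18 \right)} \right)} = - 8 \cdot 324^{2} = - 8 \cdot 104976 = \left(-1\right) 839808 = -839808$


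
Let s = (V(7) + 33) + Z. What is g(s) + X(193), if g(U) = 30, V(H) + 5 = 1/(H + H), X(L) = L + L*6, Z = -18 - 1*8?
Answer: 1381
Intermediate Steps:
Z = -26 (Z = -18 - 8 = -26)
X(L) = 7*L (X(L) = L + 6*L = 7*L)
V(H) = -5 + 1/(2*H) (V(H) = -5 + 1/(H + H) = -5 + 1/(2*H))
s = 29/14 (s = ((-5 + (½)/7) + 33) - 26 = ((-5 + (½)*(⅐)) + 33) - 26 = ((-5 + 1/14) + 33) - 26 = (-69/14 + 33) - 26 = 393/14 - 26 = 29/14 ≈ 2.0714)
g(s) + X(193) = 30 + 7*193 = 30 + 1351 = 1381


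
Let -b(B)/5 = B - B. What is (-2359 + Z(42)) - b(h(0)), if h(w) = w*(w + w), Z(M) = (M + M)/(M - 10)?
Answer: -18851/8 ≈ -2356.4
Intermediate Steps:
Z(M) = 2*M/(-10 + M) (Z(M) = (2*M)/(-10 + M) = 2*M/(-10 + M))
h(w) = 2*w² (h(w) = w*(2*w) = 2*w²)
b(B) = 0 (b(B) = -5*(B - B) = -5*0 = 0)
(-2359 + Z(42)) - b(h(0)) = (-2359 + 2*42/(-10 + 42)) - 1*0 = (-2359 + 2*42/32) + 0 = (-2359 + 2*42*(1/32)) + 0 = (-2359 + 21/8) + 0 = -18851/8 + 0 = -18851/8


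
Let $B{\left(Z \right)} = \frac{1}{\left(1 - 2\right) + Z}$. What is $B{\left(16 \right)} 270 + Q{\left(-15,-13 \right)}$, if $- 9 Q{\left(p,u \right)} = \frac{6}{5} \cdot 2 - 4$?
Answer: $\frac{818}{45} \approx 18.178$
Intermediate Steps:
$Q{\left(p,u \right)} = \frac{8}{45}$ ($Q{\left(p,u \right)} = - \frac{\frac{6}{5} \cdot 2 - 4}{9} = - \frac{\frac{12}{5} - 4}{9} = \left(- \frac{1}{9}\right) \left(- \frac{8}{5}\right) = \frac{8}{45}$)
$B{\left(Z \right)} = \frac{1}{-1 + Z}$ ($B{\left(Z \right)} = \frac{1}{\left(1 - 2\right) + Z} = \frac{1}{-1 + Z}$)
$B{\left(16 \right)} 270 + Q{\left(-15,-13 \right)} = \frac{1}{-1 + 16} \cdot 270 + \frac{8}{45} = \frac{1}{15} \cdot 270 + \frac{8}{45} = 18 + \frac{8}{45} = \frac{818}{45}$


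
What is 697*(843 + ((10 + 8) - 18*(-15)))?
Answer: 788307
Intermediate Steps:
697*(843 + ((10 + 8) - 18*(-15))) = 697*(843 + (18 + 270)) = 697*(843 + 288) = 697*1131 = 788307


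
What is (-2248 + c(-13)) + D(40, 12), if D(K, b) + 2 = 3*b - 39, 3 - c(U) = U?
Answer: -2237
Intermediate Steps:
c(U) = 3 - U
D(K, b) = -41 + 3*b (D(K, b) = -2 + (3*b - 39) = -2 + (-39 + 3*b) = -41 + 3*b)
(-2248 + c(-13)) + D(40, 12) = (-2248 + (3 - 1*(-13))) + (-41 + 3*12) = (-2248 + (3 + 13)) + (-41 + 36) = (-2248 + 16) - 5 = -2232 - 5 = -2237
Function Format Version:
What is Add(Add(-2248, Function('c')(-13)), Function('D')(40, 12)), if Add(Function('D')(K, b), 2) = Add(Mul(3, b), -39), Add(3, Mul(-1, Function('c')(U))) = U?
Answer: -2237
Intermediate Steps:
Function('c')(U) = Add(3, Mul(-1, U))
Function('D')(K, b) = Add(-41, Mul(3, b)) (Function('D')(K, b) = Add(-2, Add(Mul(3, b), -39)) = Add(-2, Add(-39, Mul(3, b))) = Add(-41, Mul(3, b)))
Add(Add(-2248, Function('c')(-13)), Function('D')(40, 12)) = Add(Add(-2248, Add(3, Mul(-1, -13))), Add(-41, Mul(3, 12))) = Add(Add(-2248, Add(3, 13)), Add(-41, 36)) = Add(Add(-2248, 16), -5) = Add(-2232, -5) = -2237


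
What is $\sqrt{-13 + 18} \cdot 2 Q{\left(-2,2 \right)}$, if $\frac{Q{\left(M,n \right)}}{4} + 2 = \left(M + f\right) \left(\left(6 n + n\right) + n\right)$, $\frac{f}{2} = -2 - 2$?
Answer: $- 1296 \sqrt{5} \approx -2897.9$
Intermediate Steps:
$f = -8$ ($f = 2 \left(-2 - 2\right) = 2 \left(-4\right) = -8$)
$Q{\left(M,n \right)} = -8 + 32 n \left(-8 + M\right)$ ($Q{\left(M,n \right)} = -8 + 4 \left(M - 8\right) \left(\left(6 n + n\right) + n\right) = -8 + 4 \left(-8 + M\right) \left(7 n + n\right) = -8 + 4 \left(-8 + M\right) 8 n = -8 + 4 \cdot 8 n \left(-8 + M\right) = -8 + 32 n \left(-8 + M\right)$)
$\sqrt{-13 + 18} \cdot 2 Q{\left(-2,2 \right)} = \sqrt{-13 + 18} \cdot 2 \left(-8 - 512 + 32 \left(-2\right) 2\right) = \sqrt{5} \cdot 2 \left(-8 - 512 - 128\right) = 2 \sqrt{5} \left(-648\right) = - 1296 \sqrt{5}$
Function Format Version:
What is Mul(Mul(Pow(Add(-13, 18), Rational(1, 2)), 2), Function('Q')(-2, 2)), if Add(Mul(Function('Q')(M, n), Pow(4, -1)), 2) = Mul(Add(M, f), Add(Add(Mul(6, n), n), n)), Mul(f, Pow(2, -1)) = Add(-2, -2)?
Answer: Mul(-1296, Pow(5, Rational(1, 2))) ≈ -2897.9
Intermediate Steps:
f = -8 (f = Mul(2, Add(-2, -2)) = Mul(2, -4) = -8)
Function('Q')(M, n) = Add(-8, Mul(32, n, Add(-8, M))) (Function('Q')(M, n) = Add(-8, Mul(4, Mul(Add(M, -8), Add(Add(Mul(6, n), n), n)))) = Add(-8, Mul(4, Mul(Add(-8, M), Add(Mul(7, n), n)))) = Add(-8, Mul(4, Mul(Add(-8, M), Mul(8, n)))) = Add(-8, Mul(4, Mul(8, n, Add(-8, M)))) = Add(-8, Mul(32, n, Add(-8, M))))
Mul(Mul(Pow(Add(-13, 18), Rational(1, 2)), 2), Function('Q')(-2, 2)) = Mul(Mul(Pow(Add(-13, 18), Rational(1, 2)), 2), Add(-8, Mul(-256, 2), Mul(32, -2, 2))) = Mul(Mul(Pow(5, Rational(1, 2)), 2), Add(-8, -512, -128)) = Mul(Mul(2, Pow(5, Rational(1, 2))), -648) = Mul(-1296, Pow(5, Rational(1, 2)))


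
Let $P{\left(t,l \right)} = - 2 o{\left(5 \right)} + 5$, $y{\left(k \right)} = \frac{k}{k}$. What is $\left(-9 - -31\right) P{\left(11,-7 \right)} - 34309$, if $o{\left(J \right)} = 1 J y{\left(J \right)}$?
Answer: $-34419$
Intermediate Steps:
$y{\left(k \right)} = 1$
$o{\left(J \right)} = J$ ($o{\left(J \right)} = 1 J 1 = J 1 = J$)
$P{\left(t,l \right)} = -5$ ($P{\left(t,l \right)} = \left(-2\right) 5 + 5 = -10 + 5 = -5$)
$\left(-9 - -31\right) P{\left(11,-7 \right)} - 34309 = \left(-9 - -31\right) \left(-5\right) - 34309 = \left(-9 + 31\right) \left(-5\right) - 34309 = 22 \left(-5\right) - 34309 = -110 - 34309 = -34419$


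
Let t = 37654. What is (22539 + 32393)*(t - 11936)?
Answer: 1412741176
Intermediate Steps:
(22539 + 32393)*(t - 11936) = (22539 + 32393)*(37654 - 11936) = 54932*25718 = 1412741176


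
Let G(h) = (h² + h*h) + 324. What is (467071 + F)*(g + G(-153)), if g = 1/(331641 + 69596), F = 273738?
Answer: 14012487172455895/401237 ≈ 3.4923e+10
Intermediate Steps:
g = 1/401237 ≈ 2.4923e-6
G(h) = 324 + 2*h² (G(h) = (h² + h²) + 324 = 2*h² + 324 = 324 + 2*h²)
(467071 + F)*(g + G(-153)) = (467071 + 273738)*(1/401237 + (324 + 2*(-153)²)) = 740809*(1/401237 + (324 + 2*23409)) = 740809*(1/401237 + (324 + 46818)) = 740809*(1/401237 + 47142) = 740809*(18915114655/401237) = 14012487172455895/401237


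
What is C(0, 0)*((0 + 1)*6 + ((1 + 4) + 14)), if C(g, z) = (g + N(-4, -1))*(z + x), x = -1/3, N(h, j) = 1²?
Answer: -25/3 ≈ -8.3333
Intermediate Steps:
N(h, j) = 1
x = -⅓ (x = -1*⅓ = -⅓ ≈ -0.33333)
C(g, z) = (1 + g)*(-⅓ + z) (C(g, z) = (g + 1)*(z - ⅓) = (1 + g)*(-⅓ + z))
C(0, 0)*((0 + 1)*6 + ((1 + 4) + 14)) = (-⅓ + 0 - ⅓*0 + 0*0)*((0 + 1)*6 + ((1 + 4) + 14)) = (-⅓ + 0 + 0 + 0)*(1*6 + (5 + 14)) = -(6 + 19)/3 = -⅓*25 = -25/3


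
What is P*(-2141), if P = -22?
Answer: 47102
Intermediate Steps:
P*(-2141) = -22*(-2141) = 47102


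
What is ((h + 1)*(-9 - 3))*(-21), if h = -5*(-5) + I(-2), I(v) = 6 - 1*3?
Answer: 7308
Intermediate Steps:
I(v) = 3 (I(v) = 6 - 3 = 3)
h = 28 (h = -5*(-5) + 3 = 25 + 3 = 28)
((h + 1)*(-9 - 3))*(-21) = ((28 + 1)*(-9 - 3))*(-21) = (29*(-12))*(-21) = -348*(-21) = 7308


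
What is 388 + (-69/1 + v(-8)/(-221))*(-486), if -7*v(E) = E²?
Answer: 52446230/1547 ≈ 33902.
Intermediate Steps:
v(E) = -E²/7
388 + (-69/1 + v(-8)/(-221))*(-486) = 388 + (-69/1 - ⅐*(-8)²/(-221))*(-486) = 388 + (-69*1 - ⅐*64*(-1/221))*(-486) = 388 + (-69 - 64/7*(-1/221))*(-486) = 388 + (-69 + 64/1547)*(-486) = 388 - 106679/1547*(-486) = 388 + 51845994/1547 = 52446230/1547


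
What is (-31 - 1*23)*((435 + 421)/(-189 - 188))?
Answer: 46224/377 ≈ 122.61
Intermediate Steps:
(-31 - 1*23)*((435 + 421)/(-189 - 188)) = (-31 - 23)*(856/(-377)) = -46224*(-1)/377 = -54*(-856/377) = 46224/377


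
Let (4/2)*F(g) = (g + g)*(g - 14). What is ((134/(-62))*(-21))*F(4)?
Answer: -56280/31 ≈ -1815.5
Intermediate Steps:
F(g) = g*(-14 + g) (F(g) = ((g + g)*(g - 14))/2 = ((2*g)*(-14 + g))/2 = (2*g*(-14 + g))/2 = g*(-14 + g))
((134/(-62))*(-21))*F(4) = ((134/(-62))*(-21))*(4*(-14 + 4)) = ((134*(-1/62))*(-21))*(4*(-10)) = -67/31*(-21)*(-40) = (1407/31)*(-40) = -56280/31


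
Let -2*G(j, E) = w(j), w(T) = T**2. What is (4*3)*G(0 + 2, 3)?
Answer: -24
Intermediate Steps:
G(j, E) = -j**2/2
(4*3)*G(0 + 2, 3) = (4*3)*(-(0 + 2)**2/2) = 12*(-1/2*2**2) = 12*(-1/2*4) = 12*(-2) = -24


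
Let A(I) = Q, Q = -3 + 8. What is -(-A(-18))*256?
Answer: 1280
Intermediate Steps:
Q = 5
A(I) = 5
-(-A(-18))*256 = -(-1*5)*256 = -(-5)*256 = -1*(-1280) = 1280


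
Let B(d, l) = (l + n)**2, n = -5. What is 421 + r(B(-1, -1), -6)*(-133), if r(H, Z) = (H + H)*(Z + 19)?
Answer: -124067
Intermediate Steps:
B(d, l) = (-5 + l)**2 (B(d, l) = (l - 5)**2 = (-5 + l)**2)
r(H, Z) = 2*H*(19 + Z) (r(H, Z) = (2*H)*(19 + Z) = 2*H*(19 + Z))
421 + r(B(-1, -1), -6)*(-133) = 421 + (2*(-5 - 1)**2*(19 - 6))*(-133) = 421 + (2*(-6)**2*13)*(-133) = 421 + (2*36*13)*(-133) = 421 + 936*(-133) = 421 - 124488 = -124067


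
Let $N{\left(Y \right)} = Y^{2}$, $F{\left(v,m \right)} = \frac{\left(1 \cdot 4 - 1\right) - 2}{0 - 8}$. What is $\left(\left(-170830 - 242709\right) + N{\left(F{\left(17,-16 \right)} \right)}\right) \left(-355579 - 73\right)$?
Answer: $\frac{2353215469935}{16} \approx 1.4708 \cdot 10^{11}$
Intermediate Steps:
$F{\left(v,m \right)} = - \frac{1}{8}$ ($F{\left(v,m \right)} = \frac{\left(4 - 1\right) - 2}{-8} = \left(3 - 2\right) \left(- \frac{1}{8}\right) = 1 \left(- \frac{1}{8}\right) = - \frac{1}{8}$)
$\left(\left(-170830 - 242709\right) + N{\left(F{\left(17,-16 \right)} \right)}\right) \left(-355579 - 73\right) = \left(\left(-170830 - 242709\right) + \left(- \frac{1}{8}\right)^{2}\right) \left(-355579 - 73\right) = \left(\left(-170830 - 242709\right) + \frac{1}{64}\right) \left(-355652\right) = \left(-413539 + \frac{1}{64}\right) \left(-355652\right) = \left(- \frac{26466495}{64}\right) \left(-355652\right) = \frac{2353215469935}{16}$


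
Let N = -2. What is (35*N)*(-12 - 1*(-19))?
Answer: -490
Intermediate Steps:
(35*N)*(-12 - 1*(-19)) = (35*(-2))*(-12 - 1*(-19)) = -70*(-12 + 19) = -70*7 = -490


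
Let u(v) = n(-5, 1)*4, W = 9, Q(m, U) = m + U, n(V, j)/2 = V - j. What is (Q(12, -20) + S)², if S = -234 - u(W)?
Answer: 37636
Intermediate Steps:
n(V, j) = -2*j + 2*V (n(V, j) = 2*(V - j) = -2*j + 2*V)
Q(m, U) = U + m
u(v) = -48 (u(v) = (-2*1 + 2*(-5))*4 = (-2 - 10)*4 = -12*4 = -48)
S = -186 (S = -234 - 1*(-48) = -234 + 48 = -186)
(Q(12, -20) + S)² = ((-20 + 12) - 186)² = (-8 - 186)² = (-194)² = 37636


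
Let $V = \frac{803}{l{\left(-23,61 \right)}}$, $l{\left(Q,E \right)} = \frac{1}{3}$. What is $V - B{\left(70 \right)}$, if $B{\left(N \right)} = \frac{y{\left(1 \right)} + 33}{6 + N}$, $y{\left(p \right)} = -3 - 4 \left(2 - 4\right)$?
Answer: $\frac{4817}{2} \approx 2408.5$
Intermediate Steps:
$l{\left(Q,E \right)} = \frac{1}{3}$
$y{\left(p \right)} = 5$ ($y{\left(p \right)} = -3 - -8 = -3 + 8 = 5$)
$V = 2409$ ($V = 803 \frac{1}{\frac{1}{3}} = 803 \cdot 3 = 2409$)
$B{\left(N \right)} = \frac{38}{6 + N}$ ($B{\left(N \right)} = \frac{5 + 33}{6 + N} = \frac{38}{6 + N}$)
$V - B{\left(70 \right)} = 2409 - \frac{38}{6 + 70} = 2409 - \frac{38}{76} = 2409 - 38 \cdot \frac{1}{76} = 2409 - \frac{1}{2} = \frac{4817}{2}$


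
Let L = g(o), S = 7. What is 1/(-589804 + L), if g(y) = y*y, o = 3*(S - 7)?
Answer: -1/589804 ≈ -1.6955e-6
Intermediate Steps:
o = 0 (o = 3*(7 - 7) = 3*0 = 0)
g(y) = y²
L = 0 (L = 0² = 0)
1/(-589804 + L) = 1/(-589804 + 0) = 1/(-589804) = -1/589804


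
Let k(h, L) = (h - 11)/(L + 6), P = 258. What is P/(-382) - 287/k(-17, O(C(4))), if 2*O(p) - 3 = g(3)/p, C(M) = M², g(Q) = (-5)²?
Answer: 2058703/24448 ≈ 84.207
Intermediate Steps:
g(Q) = 25
O(p) = 3/2 + 25/(2*p) (O(p) = 3/2 + (25/p)/2 = 3/2 + 25/(2*p))
k(h, L) = (-11 + h)/(6 + L)
P/(-382) - 287/k(-17, O(C(4))) = 258/(-382) - 287*(6 + (25 + 3*4²)/(2*(4²)))/(-11 - 17) = 258*(-1/382) - 287/(-28/(6 + (½)*(25 + 3*16)/16)) = -129/191 - 287/(-28/(6 + (½)*(1/16)*(25 + 48))) = -129/191 - 287/(-28/(6 + (½)*(1/16)*73)) = -129/191 - 287/(-28/(6 + 73/32)) = -129/191 - 287/(-28/(265/32)) = -129/191 - 287/((32/265)*(-28)) = -129/191 - 287/(-896/265) = -129/191 - 287*(-265/896) = -129/191 + 10865/128 = 2058703/24448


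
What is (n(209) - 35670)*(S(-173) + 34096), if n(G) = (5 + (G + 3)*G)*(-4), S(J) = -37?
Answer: -7251910398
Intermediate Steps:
n(G) = -20 - 4*G*(3 + G) (n(G) = (5 + (3 + G)*G)*(-4) = (5 + G*(3 + G))*(-4) = -20 - 4*G*(3 + G))
(n(209) - 35670)*(S(-173) + 34096) = ((-20 - 12*209 - 4*209**2) - 35670)*(-37 + 34096) = ((-20 - 2508 - 4*43681) - 35670)*34059 = ((-20 - 2508 - 174724) - 35670)*34059 = (-177252 - 35670)*34059 = -212922*34059 = -7251910398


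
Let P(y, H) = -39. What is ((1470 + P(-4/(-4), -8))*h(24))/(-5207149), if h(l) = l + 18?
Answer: -60102/5207149 ≈ -0.011542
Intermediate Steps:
h(l) = 18 + l
((1470 + P(-4/(-4), -8))*h(24))/(-5207149) = ((1470 - 39)*(18 + 24))/(-5207149) = (1431*42)*(-1/5207149) = 60102*(-1/5207149) = -60102/5207149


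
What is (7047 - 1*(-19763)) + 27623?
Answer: 54433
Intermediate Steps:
(7047 - 1*(-19763)) + 27623 = (7047 + 19763) + 27623 = 26810 + 27623 = 54433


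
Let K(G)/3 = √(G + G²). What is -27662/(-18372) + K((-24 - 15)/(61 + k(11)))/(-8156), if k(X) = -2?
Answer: 13831/9186 - 3*I*√195/240602 ≈ 1.5057 - 0.00017412*I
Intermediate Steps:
K(G) = 3*√(G + G²)
-27662/(-18372) + K((-24 - 15)/(61 + k(11)))/(-8156) = -27662/(-18372) + (3*√(((-24 - 15)/(61 - 2))*(1 + (-24 - 15)/(61 - 2))))/(-8156) = -27662*(-1/18372) + (3*√((-39/59)*(1 - 39/59)))*(-1/8156) = 13831/9186 + (3*√((-39*1/59)*(1 - 39*1/59)))*(-1/8156) = 13831/9186 + (3*√(-39*(1 - 39/59)/59))*(-1/8156) = 13831/9186 + (3*√(-39/59*20/59))*(-1/8156) = 13831/9186 + (3*√(-780/3481))*(-1/8156) = 13831/9186 + (3*(2*I*√195/59))*(-1/8156) = 13831/9186 + (6*I*√195/59)*(-1/8156) = 13831/9186 - 3*I*√195/240602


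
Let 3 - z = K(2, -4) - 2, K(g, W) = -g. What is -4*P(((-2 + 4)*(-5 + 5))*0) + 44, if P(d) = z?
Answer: 16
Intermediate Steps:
z = 7 (z = 3 - (-1*2 - 2) = 3 - (-2 - 2) = 3 - 1*(-4) = 3 + 4 = 7)
P(d) = 7
-4*P(((-2 + 4)*(-5 + 5))*0) + 44 = -4*7 + 44 = -28 + 44 = 16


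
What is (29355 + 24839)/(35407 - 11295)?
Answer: 27097/12056 ≈ 2.2476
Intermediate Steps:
(29355 + 24839)/(35407 - 11295) = 54194/24112 = 54194*(1/24112) = 27097/12056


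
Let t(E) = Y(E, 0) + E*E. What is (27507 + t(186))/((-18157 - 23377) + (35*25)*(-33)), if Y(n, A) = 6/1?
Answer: -62109/70409 ≈ -0.88212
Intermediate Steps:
Y(n, A) = 6 (Y(n, A) = 6*1 = 6)
t(E) = 6 + E² (t(E) = 6 + E*E = 6 + E²)
(27507 + t(186))/((-18157 - 23377) + (35*25)*(-33)) = (27507 + (6 + 186²))/((-18157 - 23377) + (35*25)*(-33)) = (27507 + (6 + 34596))/(-41534 + 875*(-33)) = (27507 + 34602)/(-41534 - 28875) = 62109/(-70409) = 62109*(-1/70409) = -62109/70409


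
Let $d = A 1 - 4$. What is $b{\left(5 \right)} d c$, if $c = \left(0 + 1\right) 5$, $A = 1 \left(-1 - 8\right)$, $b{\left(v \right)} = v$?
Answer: $-325$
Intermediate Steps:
$A = -9$ ($A = 1 \left(-1 - 8\right) = 1 \left(-9\right) = -9$)
$d = -13$ ($d = \left(-9\right) 1 - 4 = -9 - 4 = -13$)
$c = 5$ ($c = 1 \cdot 5 = 5$)
$b{\left(5 \right)} d c = 5 \left(-13\right) 5 = \left(-65\right) 5 = -325$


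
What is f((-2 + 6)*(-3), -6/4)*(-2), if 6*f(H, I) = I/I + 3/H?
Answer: -¼ ≈ -0.25000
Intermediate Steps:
f(H, I) = ⅙ + 1/(2*H) (f(H, I) = (I/I + 3/H)/6 = (1 + 3/H)/6 = ⅙ + 1/(2*H))
f((-2 + 6)*(-3), -6/4)*(-2) = ((3 + (-2 + 6)*(-3))/(6*(((-2 + 6)*(-3)))))*(-2) = ((3 + 4*(-3))/(6*((4*(-3)))))*(-2) = ((⅙)*(3 - 12)/(-12))*(-2) = ((⅙)*(-1/12)*(-9))*(-2) = (⅛)*(-2) = -¼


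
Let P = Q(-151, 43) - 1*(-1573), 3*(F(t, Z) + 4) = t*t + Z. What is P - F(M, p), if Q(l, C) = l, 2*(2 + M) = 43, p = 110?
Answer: 15151/12 ≈ 1262.6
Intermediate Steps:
M = 39/2 (M = -2 + (1/2)*43 = -2 + 43/2 = 39/2 ≈ 19.500)
F(t, Z) = -4 + Z/3 + t**2/3 (F(t, Z) = -4 + (t*t + Z)/3 = -4 + (t**2 + Z)/3 = -4 + (Z + t**2)/3 = -4 + (Z/3 + t**2/3) = -4 + Z/3 + t**2/3)
P = 1422 (P = -151 - 1*(-1573) = -151 + 1573 = 1422)
P - F(M, p) = 1422 - (-4 + (1/3)*110 + (39/2)**2/3) = 1422 - (-4 + 110/3 + (1/3)*(1521/4)) = 1422 - (-4 + 110/3 + 507/4) = 1422 - 1*1913/12 = 1422 - 1913/12 = 15151/12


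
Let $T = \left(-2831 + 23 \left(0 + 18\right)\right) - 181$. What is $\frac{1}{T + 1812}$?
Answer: $- \frac{1}{786} \approx -0.0012723$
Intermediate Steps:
$T = -2598$ ($T = \left(-2831 + 23 \cdot 18\right) - 181 = \left(-2831 + 414\right) - 181 = -2417 - 181 = -2598$)
$\frac{1}{T + 1812} = \frac{1}{-2598 + 1812} = \frac{1}{-786} = - \frac{1}{786}$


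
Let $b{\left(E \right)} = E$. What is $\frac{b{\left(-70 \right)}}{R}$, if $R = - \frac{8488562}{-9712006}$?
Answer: $- \frac{339920210}{4244281} \approx -80.089$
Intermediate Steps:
$R = \frac{4244281}{4856003}$ ($R = \left(-8488562\right) \left(- \frac{1}{9712006}\right) = \frac{4244281}{4856003} \approx 0.87403$)
$\frac{b{\left(-70 \right)}}{R} = - \frac{70}{\frac{4244281}{4856003}} = \left(-70\right) \frac{4856003}{4244281} = - \frac{339920210}{4244281}$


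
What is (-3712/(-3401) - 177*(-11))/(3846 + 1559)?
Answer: 6625459/18382405 ≈ 0.36042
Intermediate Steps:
(-3712/(-3401) - 177*(-11))/(3846 + 1559) = (-3712*(-1/3401) + 1947)/5405 = (3712/3401 + 1947)*(1/5405) = (6625459/3401)*(1/5405) = 6625459/18382405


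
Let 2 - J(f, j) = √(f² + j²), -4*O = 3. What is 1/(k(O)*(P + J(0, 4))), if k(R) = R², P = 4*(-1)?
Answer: -8/27 ≈ -0.29630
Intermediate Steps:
P = -4
O = -¾ (O = -¼*3 = -¾ ≈ -0.75000)
J(f, j) = 2 - √(f² + j²)
1/(k(O)*(P + J(0, 4))) = 1/((-¾)²*(-4 + (2 - √(0² + 4²)))) = 1/(9*(-4 + (2 - √(0 + 16)))/16) = 1/(9*(-4 + (2 - √16))/16) = 1/(9*(-4 + (2 - 1*4))/16) = 1/(9*(-4 + (2 - 4))/16) = 1/(9*(-4 - 2)/16) = 1/((9/16)*(-6)) = 1/(-27/8) = -8/27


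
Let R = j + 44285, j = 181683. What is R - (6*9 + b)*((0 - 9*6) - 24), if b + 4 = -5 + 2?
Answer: 229634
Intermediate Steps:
b = -7 (b = -4 + (-5 + 2) = -4 - 3 = -7)
R = 225968 (R = 181683 + 44285 = 225968)
R - (6*9 + b)*((0 - 9*6) - 24) = 225968 - (6*9 - 7)*((0 - 9*6) - 24) = 225968 - (54 - 7)*((0 - 54) - 24) = 225968 - 47*(-54 - 24) = 225968 - 47*(-78) = 225968 - 1*(-3666) = 225968 + 3666 = 229634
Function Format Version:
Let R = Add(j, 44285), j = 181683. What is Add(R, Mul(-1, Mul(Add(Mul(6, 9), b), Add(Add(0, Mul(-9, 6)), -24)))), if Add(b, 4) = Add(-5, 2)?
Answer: 229634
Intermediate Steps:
b = -7 (b = Add(-4, Add(-5, 2)) = Add(-4, -3) = -7)
R = 225968 (R = Add(181683, 44285) = 225968)
Add(R, Mul(-1, Mul(Add(Mul(6, 9), b), Add(Add(0, Mul(-9, 6)), -24)))) = Add(225968, Mul(-1, Mul(Add(Mul(6, 9), -7), Add(Add(0, Mul(-9, 6)), -24)))) = Add(225968, Mul(-1, Mul(Add(54, -7), Add(Add(0, -54), -24)))) = Add(225968, Mul(-1, Mul(47, Add(-54, -24)))) = Add(225968, Mul(-1, Mul(47, -78))) = Add(225968, Mul(-1, -3666)) = Add(225968, 3666) = 229634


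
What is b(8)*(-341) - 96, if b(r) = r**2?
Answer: -21920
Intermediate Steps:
b(8)*(-341) - 96 = 8**2*(-341) - 96 = 64*(-341) - 96 = -21824 - 96 = -21920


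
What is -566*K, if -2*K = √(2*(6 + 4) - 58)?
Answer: 283*I*√38 ≈ 1744.5*I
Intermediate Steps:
K = -I*√38/2 (K = -√(2*(6 + 4) - 58)/2 = -√(2*10 - 58)/2 = -√(20 - 58)/2 = -I*√38/2 ≈ -3.0822*I)
-566*K = -(-283)*I*√38 = 283*I*√38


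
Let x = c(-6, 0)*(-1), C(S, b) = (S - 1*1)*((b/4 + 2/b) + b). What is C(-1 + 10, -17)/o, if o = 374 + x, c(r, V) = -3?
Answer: -2906/6409 ≈ -0.45342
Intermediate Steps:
C(S, b) = (-1 + S)*(2/b + 5*b/4) (C(S, b) = (S - 1)*((b*(1/4) + 2/b) + b) = (-1 + S)*((b/4 + 2/b) + b) = (-1 + S)*((2/b + b/4) + b) = (-1 + S)*(2/b + 5*b/4))
x = 3 (x = -3*(-1) = 3)
o = 377 (o = 374 + 3 = 377)
C(-1 + 10, -17)/o = ((1/4)*(-8 + 8*(-1 + 10) + 5*(-17)**2*(-1 + (-1 + 10)))/(-17))/377 = ((1/4)*(-1/17)*(-8 + 8*9 + 5*289*(-1 + 9)))*(1/377) = ((1/4)*(-1/17)*(-8 + 72 + 5*289*8))*(1/377) = ((1/4)*(-1/17)*(-8 + 72 + 11560))*(1/377) = ((1/4)*(-1/17)*11624)*(1/377) = -2906/17*1/377 = -2906/6409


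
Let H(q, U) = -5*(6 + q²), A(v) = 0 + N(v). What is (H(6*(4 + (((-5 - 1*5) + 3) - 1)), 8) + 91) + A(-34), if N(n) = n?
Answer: -2853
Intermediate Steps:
A(v) = v (A(v) = 0 + v = v)
H(q, U) = -30 - 5*q²
(H(6*(4 + (((-5 - 1*5) + 3) - 1)), 8) + 91) + A(-34) = ((-30 - 5*36*(4 + (((-5 - 1*5) + 3) - 1))²) + 91) - 34 = ((-30 - 5*36*(4 + (((-5 - 5) + 3) - 1))²) + 91) - 34 = ((-30 - 5*36*(4 + ((-10 + 3) - 1))²) + 91) - 34 = ((-30 - 5*36*(4 + (-7 - 1))²) + 91) - 34 = ((-30 - 5*36*(4 - 8)²) + 91) - 34 = ((-30 - 5*(6*(-4))²) + 91) - 34 = ((-30 - 5*(-24)²) + 91) - 34 = ((-30 - 5*576) + 91) - 34 = ((-30 - 2880) + 91) - 34 = (-2910 + 91) - 34 = -2819 - 34 = -2853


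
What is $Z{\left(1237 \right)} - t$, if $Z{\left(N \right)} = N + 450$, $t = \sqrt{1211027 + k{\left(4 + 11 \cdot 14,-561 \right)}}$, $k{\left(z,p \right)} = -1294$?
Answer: $1687 - \sqrt{1209733} \approx 587.12$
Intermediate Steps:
$t = \sqrt{1209733}$ ($t = \sqrt{1211027 - 1294} = \sqrt{1209733} \approx 1099.9$)
$Z{\left(N \right)} = 450 + N$
$Z{\left(1237 \right)} - t = \left(450 + 1237\right) - \sqrt{1209733} = 1687 - \sqrt{1209733}$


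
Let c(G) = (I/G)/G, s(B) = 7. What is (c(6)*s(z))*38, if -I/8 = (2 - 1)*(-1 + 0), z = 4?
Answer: 532/9 ≈ 59.111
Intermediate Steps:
I = 8 (I = -8*(2 - 1)*(-1 + 0) = -8*(-1) = 8)
c(G) = 8/G² (c(G) = (8/G)/G = 8/G²)
(c(6)*s(z))*38 = ((8/6²)*7)*38 = ((8*(1/36))*7)*38 = ((2/9)*7)*38 = (14/9)*38 = 532/9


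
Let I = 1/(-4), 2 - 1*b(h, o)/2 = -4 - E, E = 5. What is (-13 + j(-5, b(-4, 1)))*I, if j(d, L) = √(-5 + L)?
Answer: 13/4 - √17/4 ≈ 2.2192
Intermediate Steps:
b(h, o) = 22 (b(h, o) = 4 - 2*(-4 - 1*5) = 4 - 2*(-4 - 5) = 4 - 2*(-9) = 4 + 18 = 22)
I = -¼ ≈ -0.25000
(-13 + j(-5, b(-4, 1)))*I = (-13 + √(-5 + 22))*(-¼) = (-13 + √17)*(-¼) = 13/4 - √17/4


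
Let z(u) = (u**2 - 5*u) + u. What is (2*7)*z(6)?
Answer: 168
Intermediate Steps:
z(u) = u**2 - 4*u
(2*7)*z(6) = (2*7)*(6*(-4 + 6)) = 14*(6*2) = 14*12 = 168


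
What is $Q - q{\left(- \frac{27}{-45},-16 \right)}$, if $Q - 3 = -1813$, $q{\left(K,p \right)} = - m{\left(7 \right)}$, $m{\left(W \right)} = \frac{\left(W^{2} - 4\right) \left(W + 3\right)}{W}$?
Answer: $- \frac{12220}{7} \approx -1745.7$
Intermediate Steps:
$m{\left(W \right)} = \frac{\left(-4 + W^{2}\right) \left(3 + W\right)}{W}$
$q{\left(K,p \right)} = - \frac{450}{7}$ ($q{\left(K,p \right)} = - (-4 + 7^{2} - \frac{12}{7} + 3 \cdot 7) = - (-4 + 49 - \frac{12}{7} + 21) = \left(-1\right) \frac{450}{7} = - \frac{450}{7}$)
$Q = -1810$ ($Q = 3 - 1813 = -1810$)
$Q - q{\left(- \frac{27}{-45},-16 \right)} = -1810 - - \frac{450}{7} = -1810 + \frac{450}{7} = - \frac{12220}{7}$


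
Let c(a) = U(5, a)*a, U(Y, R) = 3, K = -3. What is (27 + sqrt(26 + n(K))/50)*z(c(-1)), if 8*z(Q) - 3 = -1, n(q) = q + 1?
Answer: 27/4 + sqrt(6)/100 ≈ 6.7745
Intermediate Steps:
n(q) = 1 + q
c(a) = 3*a
z(Q) = 1/4 (z(Q) = 3/8 + (1/8)*(-1) = 3/8 - 1/8 = 1/4)
(27 + sqrt(26 + n(K))/50)*z(c(-1)) = (27 + sqrt(26 + (1 - 3))/50)*(1/4) = (27 + sqrt(26 - 2)*(1/50))*(1/4) = (27 + sqrt(24)*(1/50))*(1/4) = (27 + (2*sqrt(6))*(1/50))*(1/4) = (27 + sqrt(6)/25)*(1/4) = 27/4 + sqrt(6)/100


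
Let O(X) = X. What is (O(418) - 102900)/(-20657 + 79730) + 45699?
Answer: 2699474545/59073 ≈ 45697.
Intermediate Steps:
(O(418) - 102900)/(-20657 + 79730) + 45699 = (418 - 102900)/(-20657 + 79730) + 45699 = -102482/59073 + 45699 = 2699474545/59073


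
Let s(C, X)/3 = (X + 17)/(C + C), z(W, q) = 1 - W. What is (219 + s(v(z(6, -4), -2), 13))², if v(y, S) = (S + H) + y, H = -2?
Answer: 45796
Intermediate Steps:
v(y, S) = -2 + S + y (v(y, S) = (S - 2) + y = (-2 + S) + y = -2 + S + y)
s(C, X) = 3*(17 + X)/(2*C) (s(C, X) = 3*((X + 17)/(C + C)) = 3*((17 + X)/((2*C))) = 3*((17 + X)*(1/(2*C))) = 3*((17 + X)/(2*C)) = 3*(17 + X)/(2*C))
(219 + s(v(z(6, -4), -2), 13))² = (219 + 3*(17 + 13)/(2*(-2 - 2 + (1 - 1*6))))² = (219 + (3/2)*30/(-2 - 2 + (1 - 6)))² = (219 + (3/2)*30/(-2 - 2 - 5))² = (219 + (3/2)*30/(-9))² = (219 + (3/2)*(-⅑)*30)² = (219 - 5)² = 214² = 45796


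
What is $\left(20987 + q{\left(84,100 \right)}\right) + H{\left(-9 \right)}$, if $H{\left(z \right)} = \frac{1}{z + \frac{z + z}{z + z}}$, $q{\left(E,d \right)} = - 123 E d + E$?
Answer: $- \frac{8097033}{8} \approx -1.0121 \cdot 10^{6}$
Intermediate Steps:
$q{\left(E,d \right)} = E - 123 E d$ ($q{\left(E,d \right)} = - 123 E d + E = E - 123 E d$)
$H{\left(z \right)} = \frac{1}{1 + z}$ ($H{\left(z \right)} = \frac{1}{z + \frac{2 z}{2 z}} = \frac{1}{z + 2 z \frac{1}{2 z}} = \frac{1}{z + 1} = \frac{1}{1 + z}$)
$\left(20987 + q{\left(84,100 \right)}\right) + H{\left(-9 \right)} = \left(20987 + 84 \left(1 - 12300\right)\right) + \frac{1}{1 - 9} = \left(20987 + 84 \left(1 - 12300\right)\right) + \frac{1}{-8} = \left(20987 + 84 \left(-12299\right)\right) - \frac{1}{8} = \left(20987 - 1033116\right) - \frac{1}{8} = -1012129 - \frac{1}{8} = - \frac{8097033}{8}$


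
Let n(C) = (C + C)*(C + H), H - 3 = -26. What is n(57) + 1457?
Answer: 5333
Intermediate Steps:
H = -23 (H = 3 - 26 = -23)
n(C) = 2*C*(-23 + C) (n(C) = (C + C)*(C - 23) = (2*C)*(-23 + C) = 2*C*(-23 + C))
n(57) + 1457 = 2*57*(-23 + 57) + 1457 = 2*57*34 + 1457 = 3876 + 1457 = 5333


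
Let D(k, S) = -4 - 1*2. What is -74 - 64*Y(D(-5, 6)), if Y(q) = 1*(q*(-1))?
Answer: -458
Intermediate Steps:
D(k, S) = -6 (D(k, S) = -4 - 2 = -6)
Y(q) = -q (Y(q) = 1*(-q) = -q)
-74 - 64*Y(D(-5, 6)) = -74 - (-64)*(-6) = -74 - 64*6 = -74 - 384 = -458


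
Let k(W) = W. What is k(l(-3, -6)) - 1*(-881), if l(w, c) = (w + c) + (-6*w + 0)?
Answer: 890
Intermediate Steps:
l(w, c) = c - 5*w (l(w, c) = (c + w) - 6*w = c - 5*w)
k(l(-3, -6)) - 1*(-881) = (-6 - 5*(-3)) - 1*(-881) = (-6 + 15) + 881 = 9 + 881 = 890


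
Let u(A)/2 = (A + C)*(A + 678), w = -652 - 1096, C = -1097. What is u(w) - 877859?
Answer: 5210441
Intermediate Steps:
w = -1748
u(A) = 2*(-1097 + A)*(678 + A) (u(A) = 2*((A - 1097)*(A + 678)) = 2*((-1097 + A)*(678 + A)) = 2*(-1097 + A)*(678 + A))
u(w) - 877859 = (-1487532 - 838*(-1748) + 2*(-1748)**2) - 877859 = (-1487532 + 1464824 + 2*3055504) - 877859 = (-1487532 + 1464824 + 6111008) - 877859 = 6088300 - 877859 = 5210441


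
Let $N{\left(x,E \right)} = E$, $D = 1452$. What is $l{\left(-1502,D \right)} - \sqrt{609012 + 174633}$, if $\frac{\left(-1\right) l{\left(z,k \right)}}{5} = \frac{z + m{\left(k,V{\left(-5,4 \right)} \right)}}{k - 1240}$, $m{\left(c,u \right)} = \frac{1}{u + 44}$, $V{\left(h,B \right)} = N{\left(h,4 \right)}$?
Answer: $\frac{360475}{10176} - \sqrt{783645} \approx -849.81$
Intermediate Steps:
$V{\left(h,B \right)} = 4$
$m{\left(c,u \right)} = \frac{1}{44 + u}$
$l{\left(z,k \right)} = - \frac{5 \left(\frac{1}{48} + z\right)}{-1240 + k}$ ($l{\left(z,k \right)} = - 5 \frac{z + \frac{1}{44 + 4}}{k - 1240} = - 5 \frac{z + \frac{1}{48}}{-1240 + k} = - 5 \frac{\frac{1}{48} + z}{-1240 + k} = - \frac{5 \left(\frac{1}{48} + z\right)}{-1240 + k}$)
$l{\left(-1502,D \right)} - \sqrt{609012 + 174633} = \frac{5 \left(-1 - -72096\right)}{48 \left(-1240 + 1452\right)} - \sqrt{609012 + 174633} = \frac{5 \left(-1 + 72096\right)}{48 \cdot 212} - \sqrt{783645} = \frac{5}{48} \cdot \frac{1}{212} \cdot 72095 - \sqrt{783645} = \frac{360475}{10176} - \sqrt{783645}$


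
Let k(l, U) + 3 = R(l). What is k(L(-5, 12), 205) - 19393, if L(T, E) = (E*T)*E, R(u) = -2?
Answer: -19398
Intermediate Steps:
L(T, E) = T*E²
k(l, U) = -5 (k(l, U) = -3 - 2 = -5)
k(L(-5, 12), 205) - 19393 = -5 - 19393 = -19398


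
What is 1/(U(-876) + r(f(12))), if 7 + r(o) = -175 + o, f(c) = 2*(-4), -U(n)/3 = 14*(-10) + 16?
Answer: 1/182 ≈ 0.0054945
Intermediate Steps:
U(n) = 372 (U(n) = -3*(14*(-10) + 16) = -3*(-140 + 16) = -3*(-124) = 372)
f(c) = -8
r(o) = -182 + o (r(o) = -7 + (-175 + o) = -182 + o)
1/(U(-876) + r(f(12))) = 1/(372 + (-182 - 8)) = 1/(372 - 190) = 1/182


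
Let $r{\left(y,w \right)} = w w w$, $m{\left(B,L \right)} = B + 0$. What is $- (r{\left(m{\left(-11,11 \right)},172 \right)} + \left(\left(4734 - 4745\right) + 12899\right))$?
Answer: $-5101336$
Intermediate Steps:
$m{\left(B,L \right)} = B$
$r{\left(y,w \right)} = w^{3}$ ($r{\left(y,w \right)} = w^{2} w = w^{3}$)
$- (r{\left(m{\left(-11,11 \right)},172 \right)} + \left(\left(4734 - 4745\right) + 12899\right)) = - (172^{3} + \left(\left(4734 - 4745\right) + 12899\right)) = - (5088448 + \left(-11 + 12899\right)) = - (5088448 + 12888) = \left(-1\right) 5101336 = -5101336$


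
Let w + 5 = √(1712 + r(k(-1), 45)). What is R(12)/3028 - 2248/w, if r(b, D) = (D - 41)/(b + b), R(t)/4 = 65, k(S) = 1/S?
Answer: -1679831/255109 - 6744*√190/1685 ≈ -61.754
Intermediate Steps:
R(t) = 260 (R(t) = 4*65 = 260)
r(b, D) = (-41 + D)/(2*b) (r(b, D) = (-41 + D)/((2*b)) = (-41 + D)*(1/(2*b)) = (-41 + D)/(2*b))
w = -5 + 3*√190 (w = -5 + √(1712 + (-41 + 45)/(2*(1/(-1)))) = -5 + √(1712 + (½)*4/(-1)) = -5 + √(1712 + (½)*(-1)*4) = -5 + √(1712 - 2) = -5 + √1710 = -5 + 3*√190 ≈ 36.352)
R(12)/3028 - 2248/w = 260/3028 - 2248/(-5 + 3*√190) = 260*(1/3028) - 2248/(-5 + 3*√190) = 65/757 - 2248/(-5 + 3*√190)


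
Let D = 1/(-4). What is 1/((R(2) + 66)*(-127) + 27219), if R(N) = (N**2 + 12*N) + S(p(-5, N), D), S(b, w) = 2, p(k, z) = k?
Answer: 1/15027 ≈ 6.6547e-5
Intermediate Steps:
D = -1/4 ≈ -0.25000
R(N) = 2 + N**2 + 12*N (R(N) = (N**2 + 12*N) + 2 = 2 + N**2 + 12*N)
1/((R(2) + 66)*(-127) + 27219) = 1/(((2 + 2**2 + 12*2) + 66)*(-127) + 27219) = 1/(((2 + 4 + 24) + 66)*(-127) + 27219) = 1/((30 + 66)*(-127) + 27219) = 1/(96*(-127) + 27219) = 1/(-12192 + 27219) = 1/15027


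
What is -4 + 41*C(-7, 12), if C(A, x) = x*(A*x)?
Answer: -41332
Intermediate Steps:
C(A, x) = A*x²
-4 + 41*C(-7, 12) = -4 + 41*(-7*12²) = -4 + 41*(-7*144) = -4 + 41*(-1008) = -4 - 41328 = -41332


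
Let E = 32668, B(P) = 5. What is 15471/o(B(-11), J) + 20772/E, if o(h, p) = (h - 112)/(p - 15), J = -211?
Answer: 28556030133/873869 ≈ 32678.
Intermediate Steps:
o(h, p) = (-112 + h)/(-15 + p)
15471/o(B(-11), J) + 20772/E = 15471/(((-112 + 5)/(-15 - 211))) + 20772/32668 = 15471/((-107/(-226))) + 20772*(1/32668) = 15471/((-1/226*(-107))) + 5193/8167 = 15471/(107/226) + 5193/8167 = 15471*(226/107) + 5193/8167 = 3496446/107 + 5193/8167 = 28556030133/873869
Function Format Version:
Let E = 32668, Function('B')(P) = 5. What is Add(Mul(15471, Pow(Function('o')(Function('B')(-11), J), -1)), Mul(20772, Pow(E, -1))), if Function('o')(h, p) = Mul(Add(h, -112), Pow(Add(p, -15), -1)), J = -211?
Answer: Rational(28556030133, 873869) ≈ 32678.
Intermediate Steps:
Function('o')(h, p) = Mul(Pow(Add(-15, p), -1), Add(-112, h)) (Function('o')(h, p) = Mul(Add(-112, h), Pow(Add(-15, p), -1)) = Mul(Pow(Add(-15, p), -1), Add(-112, h)))
Add(Mul(15471, Pow(Function('o')(Function('B')(-11), J), -1)), Mul(20772, Pow(E, -1))) = Add(Mul(15471, Pow(Mul(Pow(Add(-15, -211), -1), Add(-112, 5)), -1)), Mul(20772, Pow(32668, -1))) = Add(Mul(15471, Pow(Mul(Pow(-226, -1), -107), -1)), Mul(20772, Rational(1, 32668))) = Add(Mul(15471, Pow(Mul(Rational(-1, 226), -107), -1)), Rational(5193, 8167)) = Add(Mul(15471, Pow(Rational(107, 226), -1)), Rational(5193, 8167)) = Add(Mul(15471, Rational(226, 107)), Rational(5193, 8167)) = Add(Rational(3496446, 107), Rational(5193, 8167)) = Rational(28556030133, 873869)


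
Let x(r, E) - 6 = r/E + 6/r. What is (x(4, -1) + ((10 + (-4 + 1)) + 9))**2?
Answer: 1521/4 ≈ 380.25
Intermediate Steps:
x(r, E) = 6 + 6/r + r/E (x(r, E) = 6 + (r/E + 6/r) = 6 + (6/r + r/E) = 6 + 6/r + r/E)
(x(4, -1) + ((10 + (-4 + 1)) + 9))**2 = ((6 + 6/4 + 4/(-1)) + ((10 + (-4 + 1)) + 9))**2 = ((6 + 6*(1/4) + 4*(-1)) + ((10 - 3) + 9))**2 = ((6 + 3/2 - 4) + (7 + 9))**2 = (7/2 + 16)**2 = (39/2)**2 = 1521/4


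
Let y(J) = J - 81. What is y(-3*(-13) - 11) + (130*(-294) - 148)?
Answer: -38421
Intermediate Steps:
y(J) = -81 + J
y(-3*(-13) - 11) + (130*(-294) - 148) = (-81 + (-3*(-13) - 11)) + (130*(-294) - 148) = (-81 + (39 - 11)) + (-38220 - 148) = (-81 + 28) - 38368 = -53 - 38368 = -38421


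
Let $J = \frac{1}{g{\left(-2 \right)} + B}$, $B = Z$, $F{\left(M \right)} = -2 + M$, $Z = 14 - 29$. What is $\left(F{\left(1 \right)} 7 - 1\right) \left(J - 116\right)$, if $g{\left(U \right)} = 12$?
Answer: $\frac{2792}{3} \approx 930.67$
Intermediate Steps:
$Z = -15$
$B = -15$
$J = - \frac{1}{3}$ ($J = \frac{1}{12 - 15} = \frac{1}{-3} = - \frac{1}{3} \approx -0.33333$)
$\left(F{\left(1 \right)} 7 - 1\right) \left(J - 116\right) = \left(\left(-2 + 1\right) 7 - 1\right) \left(- \frac{1}{3} - 116\right) = \left(\left(-1\right) 7 - 1\right) \left(- \frac{349}{3}\right) = \left(-7 - 1\right) \left(- \frac{349}{3}\right) = \left(-8\right) \left(- \frac{349}{3}\right) = \frac{2792}{3}$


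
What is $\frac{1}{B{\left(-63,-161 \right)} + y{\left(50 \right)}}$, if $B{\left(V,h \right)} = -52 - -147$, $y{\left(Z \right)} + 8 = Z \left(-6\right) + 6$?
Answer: $- \frac{1}{207} \approx -0.0048309$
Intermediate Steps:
$y{\left(Z \right)} = -2 - 6 Z$ ($y{\left(Z \right)} = -8 + \left(Z \left(-6\right) + 6\right) = -8 - \left(-6 + 6 Z\right) = -2 - 6 Z$)
$B{\left(V,h \right)} = 95$ ($B{\left(V,h \right)} = -52 + 147 = 95$)
$\frac{1}{B{\left(-63,-161 \right)} + y{\left(50 \right)}} = \frac{1}{95 - 302} = \frac{1}{-207} = - \frac{1}{207}$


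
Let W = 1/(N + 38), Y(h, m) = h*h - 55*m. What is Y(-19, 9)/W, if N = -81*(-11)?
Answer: -124486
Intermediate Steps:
N = 891
Y(h, m) = h² - 55*m
W = 1/929 (W = 1/(891 + 38) = 1/929 ≈ 0.0010764)
Y(-19, 9)/W = ((-19)² - 55*9)/(1/929) = (361 - 495)*929 = -134*929 = -124486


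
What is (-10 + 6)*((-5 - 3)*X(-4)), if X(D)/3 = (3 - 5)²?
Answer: 384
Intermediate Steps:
X(D) = 12 (X(D) = 3*(3 - 5)² = 3*(-2)² = 3*4 = 12)
(-10 + 6)*((-5 - 3)*X(-4)) = (-10 + 6)*((-5 - 3)*12) = -(-32)*12 = -4*(-96) = 384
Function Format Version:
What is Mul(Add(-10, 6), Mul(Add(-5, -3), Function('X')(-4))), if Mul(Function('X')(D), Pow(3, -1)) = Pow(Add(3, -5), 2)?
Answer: 384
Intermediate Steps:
Function('X')(D) = 12 (Function('X')(D) = Mul(3, Pow(Add(3, -5), 2)) = Mul(3, Pow(-2, 2)) = Mul(3, 4) = 12)
Mul(Add(-10, 6), Mul(Add(-5, -3), Function('X')(-4))) = Mul(Add(-10, 6), Mul(Add(-5, -3), 12)) = Mul(-4, Mul(-8, 12)) = Mul(-4, -96) = 384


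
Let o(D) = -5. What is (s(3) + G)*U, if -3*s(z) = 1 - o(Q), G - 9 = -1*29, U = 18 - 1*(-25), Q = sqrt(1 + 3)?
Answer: -946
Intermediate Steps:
Q = 2 (Q = sqrt(4) = 2)
U = 43 (U = 18 + 25 = 43)
G = -20 (G = 9 - 1*29 = 9 - 29 = -20)
s(z) = -2 (s(z) = -(1 - 1*(-5))/3 = -(1 + 5)/3 = -1/3*6 = -2)
(s(3) + G)*U = (-2 - 20)*43 = -22*43 = -946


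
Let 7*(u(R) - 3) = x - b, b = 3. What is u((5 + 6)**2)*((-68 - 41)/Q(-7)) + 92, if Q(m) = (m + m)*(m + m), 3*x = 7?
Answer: 372023/4116 ≈ 90.385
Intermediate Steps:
x = 7/3 (x = (1/3)*7 = 7/3 ≈ 2.3333)
Q(m) = 4*m**2 (Q(m) = (2*m)*(2*m) = 4*m**2)
u(R) = 61/21 (u(R) = 3 + (7/3 - 1*3)/7 = 3 + (7/3 - 3)/7 = 3 + (1/7)*(-2/3) = 3 - 2/21 = 61/21)
u((5 + 6)**2)*((-68 - 41)/Q(-7)) + 92 = 61*((-68 - 41)/((4*(-7)**2)))/21 + 92 = 61*(-109/(4*49))/21 + 92 = 61*(-109/196)/21 + 92 = 61*(-109*1/196)/21 + 92 = (61/21)*(-109/196) + 92 = -6649/4116 + 92 = 372023/4116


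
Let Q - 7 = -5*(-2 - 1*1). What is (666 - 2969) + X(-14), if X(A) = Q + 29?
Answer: -2252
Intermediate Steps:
Q = 22 (Q = 7 - 5*(-2 - 1*1) = 7 - 5*(-2 - 1) = 7 - 5*(-3) = 7 + 15 = 22)
X(A) = 51 (X(A) = 22 + 29 = 51)
(666 - 2969) + X(-14) = (666 - 2969) + 51 = -2303 + 51 = -2252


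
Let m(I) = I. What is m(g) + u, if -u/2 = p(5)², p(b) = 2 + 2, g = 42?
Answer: 10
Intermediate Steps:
p(b) = 4
u = -32 (u = -2*4² = -2*16 = -32)
m(g) + u = 42 - 32 = 10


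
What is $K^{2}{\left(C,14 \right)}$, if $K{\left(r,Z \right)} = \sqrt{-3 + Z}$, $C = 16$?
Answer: $11$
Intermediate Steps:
$K^{2}{\left(C,14 \right)} = \left(\sqrt{-3 + 14}\right)^{2} = \left(\sqrt{11}\right)^{2} = 11$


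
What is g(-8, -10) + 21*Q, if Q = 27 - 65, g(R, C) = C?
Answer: -808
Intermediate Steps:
Q = -38
g(-8, -10) + 21*Q = -10 + 21*(-38) = -10 - 798 = -808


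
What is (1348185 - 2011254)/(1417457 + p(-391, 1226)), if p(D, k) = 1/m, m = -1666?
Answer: -1104672954/2361483361 ≈ -0.46779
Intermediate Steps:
p(D, k) = -1/1666 (p(D, k) = 1/(-1666) = -1/1666)
(1348185 - 2011254)/(1417457 + p(-391, 1226)) = (1348185 - 2011254)/(1417457 - 1/1666) = -663069/2361483361/1666 = -663069*1666/2361483361 = -1104672954/2361483361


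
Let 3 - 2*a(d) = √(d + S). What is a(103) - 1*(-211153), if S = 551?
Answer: 422309/2 - √654/2 ≈ 2.1114e+5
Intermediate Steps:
a(d) = 3/2 - √(551 + d)/2 (a(d) = 3/2 - √(d + 551)/2 = 3/2 - √(551 + d)/2)
a(103) - 1*(-211153) = (3/2 - √(551 + 103)/2) - 1*(-211153) = (3/2 - √654/2) + 211153 = 422309/2 - √654/2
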